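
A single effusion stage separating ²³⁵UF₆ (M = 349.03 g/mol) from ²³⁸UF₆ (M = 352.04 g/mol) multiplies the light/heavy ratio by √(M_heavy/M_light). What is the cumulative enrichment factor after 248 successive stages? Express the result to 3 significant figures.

Each stage multiplies the ratio by α = √(352.04/349.03), so after 248 stages the overall factor is α^248 = (352.04/349.03)^(248/2).
= 1.00862^124 = 2.90.

2.90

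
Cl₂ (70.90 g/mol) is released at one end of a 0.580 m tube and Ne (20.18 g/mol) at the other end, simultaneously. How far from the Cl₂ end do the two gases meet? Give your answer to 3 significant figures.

The fronts meet when d_Cl₂ + d_Ne = L with d_Cl₂/d_Ne = √(M_Ne/M_Cl₂) (Graham's law). Here √(M_Ne/M_Cl₂) = √(20.18/70.90) = 0.5335.
With d_Cl₂ + d_Ne = 0.580 m, d_Ne = 0.580/(1 + 0.5335) = 0.3782 m.
d_Cl₂ = 0.580 − 0.3782 = 0.202 m.

0.202 m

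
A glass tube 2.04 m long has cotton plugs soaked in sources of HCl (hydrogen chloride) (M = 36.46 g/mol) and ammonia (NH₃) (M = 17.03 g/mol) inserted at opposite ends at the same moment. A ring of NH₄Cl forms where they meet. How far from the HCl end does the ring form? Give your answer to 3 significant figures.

Graham's law gives d_HCl/d_NH₃ = rate_HCl/rate_NH₃ = √(M_NH₃/M_HCl) = √(17.03/36.46) = 0.6834.
With d_HCl + d_NH₃ = 2.04 m, d_NH₃ = 2.04/(1 + 0.6834) = 1.212 m.
d_HCl = 2.04 − 1.212 = 0.828 m.

0.828 m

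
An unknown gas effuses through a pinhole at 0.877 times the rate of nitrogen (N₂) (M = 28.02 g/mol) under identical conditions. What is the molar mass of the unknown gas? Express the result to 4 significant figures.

36.43 g/mol

Graham's law gives rate_X/rate_N₂ = √(M_N₂/M_X).
0.877 = √(28.02/M_X)
M_X = 28.02 / 0.877² = 28.02 / 0.7691 = 36.43 g/mol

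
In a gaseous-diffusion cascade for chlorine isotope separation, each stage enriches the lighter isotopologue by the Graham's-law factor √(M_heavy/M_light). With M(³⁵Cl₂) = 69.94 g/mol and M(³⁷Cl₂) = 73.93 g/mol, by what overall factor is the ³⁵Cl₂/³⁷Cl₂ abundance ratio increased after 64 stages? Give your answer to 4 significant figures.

5.903

The single-stage factor is √(M_heavy/M_light), so 64 stages give [√(73.93/69.94)]^64 = (73.93/69.94)^(64/2).
= 1.05705^32 = 5.903.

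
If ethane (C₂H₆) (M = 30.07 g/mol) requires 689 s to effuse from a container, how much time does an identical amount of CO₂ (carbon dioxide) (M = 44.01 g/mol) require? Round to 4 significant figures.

From Graham's law, t_CO₂/t_C₂H₆ = √(M_CO₂/M_C₂H₆) = √(44.01/30.07) = √1.464 = 1.210.
So the time for CO₂ is 689 × 1.210 = 833.5 s.

833.5 s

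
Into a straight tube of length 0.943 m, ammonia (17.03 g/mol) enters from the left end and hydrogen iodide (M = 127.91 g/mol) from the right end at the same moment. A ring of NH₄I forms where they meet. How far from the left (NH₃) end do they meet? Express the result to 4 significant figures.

0.6909 m

Distances travelled in equal time are proportional to diffusion rates, so d_NH₃/d_HI = √(M_HI/M_NH₃) = √(127.91/17.03) = 2.741.
With d_NH₃ + d_HI = 0.943 m, d_HI = 0.943/(1 + 2.741) = 0.2521 m.
d_NH₃ = 0.943 − 0.2521 = 0.6909 m.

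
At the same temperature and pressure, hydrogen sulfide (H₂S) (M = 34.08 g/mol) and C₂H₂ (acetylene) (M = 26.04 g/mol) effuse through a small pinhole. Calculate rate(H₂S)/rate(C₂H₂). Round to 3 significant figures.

By Graham's law, rate_H₂S/rate_C₂H₂ = √(M_C₂H₂/M_H₂S) = √(26.04/34.08) = √0.7641 = 0.874.

0.874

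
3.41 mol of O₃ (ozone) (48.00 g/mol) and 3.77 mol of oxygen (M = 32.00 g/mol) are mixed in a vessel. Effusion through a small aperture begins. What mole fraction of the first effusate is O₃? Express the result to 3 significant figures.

Rate_i ∝ x_i/√M_i (Graham's law weighted by mole fraction), so the effusate composition follows n_i/√M_i.
So x_O₃ in the escaping gas = (n_O₃/√M_O₃) / Σ(n_i/√M_i)
= (3.41/√48.00) / (3.41/√48.00 + 3.77/√32.00) = 0.4922/(0.4922 + 0.6664) = 0.425.

0.425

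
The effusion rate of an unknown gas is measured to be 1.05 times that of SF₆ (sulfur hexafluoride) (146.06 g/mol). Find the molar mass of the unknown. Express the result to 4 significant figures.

By Graham's law, rate_X/rate_SF₆ = √(M_SF₆/M_X).
1.05 = √(146.06/M_X)
M_X = 146.06 / 1.05² = 146.06 / 1.103 = 132.5 g/mol

132.5 g/mol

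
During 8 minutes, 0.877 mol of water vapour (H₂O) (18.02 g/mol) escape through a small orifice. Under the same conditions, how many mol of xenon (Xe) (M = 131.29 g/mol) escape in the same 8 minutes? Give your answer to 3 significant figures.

0.325 mol

Using Graham's law: rate_Xe/rate_H₂O = √(M_H₂O/M_Xe) = √(18.02/131.29) = √0.1373 = 0.3705.
So the amount for Xe is 0.877 × 0.3705 = 0.325 mol.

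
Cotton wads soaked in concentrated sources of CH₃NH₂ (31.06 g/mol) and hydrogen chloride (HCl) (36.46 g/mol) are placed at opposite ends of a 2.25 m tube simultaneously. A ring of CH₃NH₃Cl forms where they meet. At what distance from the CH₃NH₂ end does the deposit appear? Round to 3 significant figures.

Graham's law gives d_CH₃NH₂/d_HCl = rate_CH₃NH₂/rate_HCl = √(M_HCl/M_CH₃NH₂) = √(36.46/31.06) = 1.083.
With d_CH₃NH₂ + d_HCl = 2.25 m, d_HCl = 2.25/(1 + 1.083) = 1.080 m.
d_CH₃NH₂ = 2.25 − 1.080 = 1.17 m.

1.17 m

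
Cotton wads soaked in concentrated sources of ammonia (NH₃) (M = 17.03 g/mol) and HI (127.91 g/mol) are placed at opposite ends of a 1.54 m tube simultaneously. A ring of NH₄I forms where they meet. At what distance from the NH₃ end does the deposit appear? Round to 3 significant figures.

Distances travelled in equal time are proportional to diffusion rates, so d_NH₃/d_HI = √(M_HI/M_NH₃) = √(127.91/17.03) = 2.741.
With d_NH₃ + d_HI = 1.54 m, d_HI = 1.54/(1 + 2.741) = 0.4117 m.
d_NH₃ = 1.54 − 0.4117 = 1.13 m.

1.13 m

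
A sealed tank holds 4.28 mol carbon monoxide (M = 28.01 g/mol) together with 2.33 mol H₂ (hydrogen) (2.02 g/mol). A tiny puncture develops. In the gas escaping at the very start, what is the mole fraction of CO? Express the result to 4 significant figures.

Effusion rate of each component ∝ n_i/√M_i (partial pressure × 1/√M).
x_CO(eff) = (n_CO/√M_CO) / (n_CO/√M_CO + n_H₂/√M_H₂)
= (4.28/√28.01) / (4.28/√28.01 + 2.33/√2.02) = 0.8087/(0.8087 + 1.639) = 0.3303.

0.3303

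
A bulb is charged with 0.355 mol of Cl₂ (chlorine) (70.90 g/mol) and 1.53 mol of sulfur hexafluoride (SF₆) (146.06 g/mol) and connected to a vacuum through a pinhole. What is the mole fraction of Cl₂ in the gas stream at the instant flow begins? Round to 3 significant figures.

0.250

The effusion rate of species i is ∝ p_i/√M_i ∝ n_i/√M_i.
x_Cl₂(eff) = (n_Cl₂/√M_Cl₂) / (n_Cl₂/√M_Cl₂ + n_SF₆/√M_SF₆)
= (0.355/√70.90) / (0.355/√70.90 + 1.53/√146.06) = 0.04216/(0.04216 + 0.1266) = 0.250.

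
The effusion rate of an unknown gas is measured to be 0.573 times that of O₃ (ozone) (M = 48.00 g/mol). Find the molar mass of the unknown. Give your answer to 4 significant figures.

From Graham's law, rate_X/rate_O₃ = √(M_O₃/M_X).
0.573 = √(48.00/M_X)
M_X = 48.00 / 0.573² = 48.00 / 0.3283 = 146.2 g/mol

146.2 g/mol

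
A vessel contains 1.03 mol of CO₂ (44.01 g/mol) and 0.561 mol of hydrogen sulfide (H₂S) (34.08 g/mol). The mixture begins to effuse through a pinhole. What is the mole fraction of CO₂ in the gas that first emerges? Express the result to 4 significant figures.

0.6177

Effusion rate of each component ∝ n_i/√M_i (partial pressure × 1/√M).
So x_CO₂ in the escaping gas = (n_CO₂/√M_CO₂) / Σ(n_i/√M_i)
= (1.03/√44.01) / (1.03/√44.01 + 0.561/√34.08) = 0.1553/(0.1553 + 0.09610) = 0.6177.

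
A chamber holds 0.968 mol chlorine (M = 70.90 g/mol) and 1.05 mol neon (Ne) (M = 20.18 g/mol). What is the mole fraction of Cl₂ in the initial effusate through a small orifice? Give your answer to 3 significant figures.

Rate_i ∝ x_i/√M_i (Graham's law weighted by mole fraction), so the effusate composition follows n_i/√M_i.
So x_Cl₂ in the escaping gas = (n_Cl₂/√M_Cl₂) / Σ(n_i/√M_i)
= (0.968/√70.90) / (0.968/√70.90 + 1.05/√20.18) = 0.1150/(0.1150 + 0.2337) = 0.330.

0.330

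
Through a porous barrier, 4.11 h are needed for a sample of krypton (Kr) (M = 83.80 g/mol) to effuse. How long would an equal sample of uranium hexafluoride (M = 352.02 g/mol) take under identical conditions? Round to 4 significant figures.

8.424 h

From Graham's law, t_UF₆/t_Kr = √(M_UF₆/M_Kr) = √(352.02/83.80) = √4.201 = 2.050.
So the time for UF₆ is 4.11 × 2.050 = 8.424 h.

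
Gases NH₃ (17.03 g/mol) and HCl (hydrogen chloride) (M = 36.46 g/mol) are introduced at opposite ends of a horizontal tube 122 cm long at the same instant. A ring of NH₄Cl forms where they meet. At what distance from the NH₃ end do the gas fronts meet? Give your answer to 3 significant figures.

72.5 cm

Graham's law gives d_NH₃/d_HCl = rate_NH₃/rate_HCl = √(M_HCl/M_NH₃) = √(36.46/17.03) = 1.463.
With d_NH₃ + d_HCl = 122 cm, d_HCl = 122/(1 + 1.463) = 49.53 cm.
d_NH₃ = 122 − 49.53 = 72.5 cm.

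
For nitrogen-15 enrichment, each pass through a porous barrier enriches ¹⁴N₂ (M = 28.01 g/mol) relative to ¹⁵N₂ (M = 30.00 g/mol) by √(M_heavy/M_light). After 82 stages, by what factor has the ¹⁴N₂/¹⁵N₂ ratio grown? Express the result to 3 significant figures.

16.7

Each stage multiplies the ratio by α = √(30.00/28.01), so after 82 stages the overall factor is α^82 = (30.00/28.01)^(82/2).
= 1.07105^41 = 16.7.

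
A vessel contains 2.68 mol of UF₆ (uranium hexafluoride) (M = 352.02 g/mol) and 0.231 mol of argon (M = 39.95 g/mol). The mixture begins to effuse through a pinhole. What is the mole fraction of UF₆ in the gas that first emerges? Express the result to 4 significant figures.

Each component's effusion rate ∝ (its partial pressure)·(1/√M) ∝ n_i/√M_i.
x_UF₆(eff) = (n_UF₆/√M_UF₆) / (n_UF₆/√M_UF₆ + n_Ar/√M_Ar)
= (2.68/√352.02) / (2.68/√352.02 + 0.231/√39.95) = 0.1428/(0.1428 + 0.03655) = 0.7963.

0.7963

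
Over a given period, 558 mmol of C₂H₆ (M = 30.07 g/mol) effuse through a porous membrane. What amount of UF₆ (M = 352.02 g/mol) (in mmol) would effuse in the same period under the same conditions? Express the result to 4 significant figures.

163.1 mmol

Graham's law gives rate_UF₆/rate_C₂H₆ = √(M_C₂H₆/M_UF₆) = √(30.07/352.02) = √0.08542 = 0.2923.
So the amount for UF₆ is 558 × 0.2923 = 163.1 mmol.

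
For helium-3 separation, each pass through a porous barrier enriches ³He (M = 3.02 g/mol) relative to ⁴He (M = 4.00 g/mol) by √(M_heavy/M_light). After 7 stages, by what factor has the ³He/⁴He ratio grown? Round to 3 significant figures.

The single-stage factor is √(M_heavy/M_light), so 7 stages give [√(4.00/3.02)]^7 = (4.00/3.02)^(7/2).
= 1.32450^(7/2) = 2.67.

2.67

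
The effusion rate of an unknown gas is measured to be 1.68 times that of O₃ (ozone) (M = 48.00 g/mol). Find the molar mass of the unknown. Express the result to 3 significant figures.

17.0 g/mol

Since effusion rate ∝ 1/√M, rate_X/rate_O₃ = √(M_O₃/M_X).
1.68 = √(48.00/M_X)
M_X = 48.00 / 1.68² = 48.00 / 2.822 = 17.0 g/mol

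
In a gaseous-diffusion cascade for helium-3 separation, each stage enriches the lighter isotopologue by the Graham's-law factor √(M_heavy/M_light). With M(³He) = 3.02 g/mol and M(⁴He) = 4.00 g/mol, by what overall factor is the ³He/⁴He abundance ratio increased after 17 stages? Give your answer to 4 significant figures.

10.90

The single-stage factor is √(M_heavy/M_light), so 17 stages give [√(4.00/3.02)]^17 = (4.00/3.02)^(17/2).
= 1.32450^(17/2) = 10.90.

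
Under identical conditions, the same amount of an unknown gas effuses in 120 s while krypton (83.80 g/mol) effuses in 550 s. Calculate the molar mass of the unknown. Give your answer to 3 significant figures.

3.99 g/mol

Graham's law gives t_X/t_Kr = √(M_X/M_Kr).
120/550 = 0.2182 = √(M_X/83.80)
M_X = 83.80 × 0.2182² = 83.80 × 0.04760 = 3.99 g/mol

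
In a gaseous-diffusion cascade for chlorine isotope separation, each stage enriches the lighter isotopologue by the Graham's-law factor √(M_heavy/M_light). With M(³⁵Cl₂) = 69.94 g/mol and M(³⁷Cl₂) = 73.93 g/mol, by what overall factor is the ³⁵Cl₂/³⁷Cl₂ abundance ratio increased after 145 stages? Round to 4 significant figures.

The single-stage factor is √(M_heavy/M_light), so 145 stages give [√(73.93/69.94)]^145 = (73.93/69.94)^(145/2).
= 1.05705^(145/2) = 55.83.

55.83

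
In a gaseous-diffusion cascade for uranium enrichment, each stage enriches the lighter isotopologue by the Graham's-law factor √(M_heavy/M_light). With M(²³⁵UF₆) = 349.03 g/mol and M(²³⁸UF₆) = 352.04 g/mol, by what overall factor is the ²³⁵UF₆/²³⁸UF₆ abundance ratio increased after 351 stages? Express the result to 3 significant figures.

4.51

Overall factor = α^351 with α = √(352.04/349.03), i.e. (352.04/349.03)^(351/2).
= 1.00862^(351/2) = 4.51.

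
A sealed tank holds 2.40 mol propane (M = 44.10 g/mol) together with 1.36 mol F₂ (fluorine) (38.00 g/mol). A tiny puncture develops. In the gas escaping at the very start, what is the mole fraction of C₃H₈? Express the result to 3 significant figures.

The effusion rate of species i is ∝ p_i/√M_i ∝ n_i/√M_i.
So x_C₃H₈ in the escaping gas = (n_C₃H₈/√M_C₃H₈) / Σ(n_i/√M_i)
= (2.40/√44.10) / (2.40/√44.10 + 1.36/√38.00) = 0.3614/(0.3614 + 0.2206) = 0.621.

0.621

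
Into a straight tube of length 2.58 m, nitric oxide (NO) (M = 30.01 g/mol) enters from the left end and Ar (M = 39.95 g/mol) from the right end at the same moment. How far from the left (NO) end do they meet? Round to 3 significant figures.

1.38 m

In equal time, each gas travels a distance ∝ its rate ∝ 1/√M, so d_NO/d_Ar = √(M_Ar/M_NO) = √(39.95/30.01) = 1.154.
With d_NO + d_Ar = 2.58 m, d_Ar = 2.58/(1 + 1.154) = 1.198 m.
d_NO = 2.58 − 1.198 = 1.38 m.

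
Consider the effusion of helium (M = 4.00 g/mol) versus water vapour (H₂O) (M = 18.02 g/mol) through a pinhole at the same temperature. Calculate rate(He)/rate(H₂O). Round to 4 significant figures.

By Graham's law, rate_He/rate_H₂O = √(M_H₂O/M_He) = √(18.02/4.00) = √4.505 = 2.122.

2.122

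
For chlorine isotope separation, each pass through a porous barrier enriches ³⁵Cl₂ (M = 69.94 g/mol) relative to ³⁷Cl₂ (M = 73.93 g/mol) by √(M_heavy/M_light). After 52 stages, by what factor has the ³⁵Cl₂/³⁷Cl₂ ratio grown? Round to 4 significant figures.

Overall factor = α^52 with α = √(73.93/69.94), i.e. (73.93/69.94)^(52/2).
= 1.05705^26 = 4.231.

4.231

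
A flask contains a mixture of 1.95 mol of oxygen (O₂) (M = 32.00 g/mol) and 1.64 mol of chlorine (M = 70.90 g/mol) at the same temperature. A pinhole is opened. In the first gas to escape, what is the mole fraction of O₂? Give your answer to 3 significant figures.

0.639

The effusion rate of species i is ∝ p_i/√M_i ∝ n_i/√M_i.
Mole fraction of O₂ in the effusate = (n_O₂/√M_O₂) / (n_O₂/√M_O₂ + n_Cl₂/√M_Cl₂)
= (1.95/√32.00) / (1.95/√32.00 + 1.64/√70.90) = 0.3447/(0.3447 + 0.1948) = 0.639.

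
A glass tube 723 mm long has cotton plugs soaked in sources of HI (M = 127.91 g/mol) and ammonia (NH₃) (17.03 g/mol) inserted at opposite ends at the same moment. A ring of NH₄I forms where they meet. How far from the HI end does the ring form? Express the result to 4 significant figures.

193.3 mm

The fronts meet when d_HI + d_NH₃ = L with d_HI/d_NH₃ = √(M_NH₃/M_HI) (Graham's law). Here √(M_NH₃/M_HI) = √(17.03/127.91) = 0.3649.
With d_HI + d_NH₃ = 723 mm, d_NH₃ = 723/(1 + 0.3649) = 529.7 mm.
d_HI = 723 − 529.7 = 193.3 mm.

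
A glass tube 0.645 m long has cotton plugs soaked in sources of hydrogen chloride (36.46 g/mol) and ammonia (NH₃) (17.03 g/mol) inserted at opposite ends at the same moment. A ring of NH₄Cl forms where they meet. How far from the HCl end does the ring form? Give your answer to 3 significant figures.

Distances travelled in equal time are proportional to diffusion rates, so d_HCl/d_NH₃ = √(M_NH₃/M_HCl) = √(17.03/36.46) = 0.6834.
With d_HCl + d_NH₃ = 0.645 m, d_NH₃ = 0.645/(1 + 0.6834) = 0.3831 m.
d_HCl = 0.645 − 0.3831 = 0.262 m.

0.262 m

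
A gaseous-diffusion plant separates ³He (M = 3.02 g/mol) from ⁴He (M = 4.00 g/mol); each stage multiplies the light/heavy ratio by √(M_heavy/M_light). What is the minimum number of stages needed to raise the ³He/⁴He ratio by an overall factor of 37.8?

26

Single-stage factor α = √(4.00/3.02), so ln α = ½ ln(1.32450) = 0.1405.
Need α^N ≥ 37.8 ⇒ N ≥ ln(37.8) / ln α = 3.632 / 0.1405 = 25.85.
So at least 26 stages are needed.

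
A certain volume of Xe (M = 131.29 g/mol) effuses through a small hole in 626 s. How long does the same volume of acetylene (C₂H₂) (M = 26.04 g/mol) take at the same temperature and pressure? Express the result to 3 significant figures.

Graham's law gives t_C₂H₂/t_Xe = √(M_C₂H₂/M_Xe) = √(26.04/131.29) = √0.1983 = 0.4454.
So the time for C₂H₂ is 626 × 0.4454 = 279 s.

279 s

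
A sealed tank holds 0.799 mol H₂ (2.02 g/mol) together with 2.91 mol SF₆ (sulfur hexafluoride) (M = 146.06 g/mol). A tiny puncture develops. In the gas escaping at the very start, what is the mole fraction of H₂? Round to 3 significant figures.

Rate_i ∝ x_i/√M_i (Graham's law weighted by mole fraction), so the effusate composition follows n_i/√M_i.
x_H₂(eff) = (n_H₂/√M_H₂) / (n_H₂/√M_H₂ + n_SF₆/√M_SF₆)
= (0.799/√2.02) / (0.799/√2.02 + 2.91/√146.06) = 0.5622/(0.5622 + 0.2408) = 0.700.

0.700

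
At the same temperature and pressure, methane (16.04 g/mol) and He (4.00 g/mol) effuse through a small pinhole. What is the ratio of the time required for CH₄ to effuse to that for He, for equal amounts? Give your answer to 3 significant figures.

Graham's law gives t_CH₄/t_He = √(M_CH₄/M_He) = √(16.04/4.00) = √4.010 = 2.00.

2.00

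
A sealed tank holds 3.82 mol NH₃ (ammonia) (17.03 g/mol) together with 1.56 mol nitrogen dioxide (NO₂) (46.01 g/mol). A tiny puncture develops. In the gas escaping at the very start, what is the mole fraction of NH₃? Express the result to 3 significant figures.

Effusion rate of each component ∝ n_i/√M_i (partial pressure × 1/√M).
So x_NH₃ in the escaping gas = (n_NH₃/√M_NH₃) / Σ(n_i/√M_i)
= (3.82/√17.03) / (3.82/√17.03 + 1.56/√46.01) = 0.9257/(0.9257 + 0.2300) = 0.801.

0.801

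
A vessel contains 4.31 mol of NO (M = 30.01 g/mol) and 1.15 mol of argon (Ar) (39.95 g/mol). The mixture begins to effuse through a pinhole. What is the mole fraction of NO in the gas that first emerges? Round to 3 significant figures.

0.812

The effusion rate of species i is ∝ p_i/√M_i ∝ n_i/√M_i.
x_NO(eff) = (n_NO/√M_NO) / (n_NO/√M_NO + n_Ar/√M_Ar)
= (4.31/√30.01) / (4.31/√30.01 + 1.15/√39.95) = 0.7868/(0.7868 + 0.1819) = 0.812.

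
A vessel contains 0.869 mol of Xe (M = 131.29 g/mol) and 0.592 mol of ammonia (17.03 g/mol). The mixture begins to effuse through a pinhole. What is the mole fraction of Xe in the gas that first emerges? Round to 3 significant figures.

The effusion rate of species i is ∝ p_i/√M_i ∝ n_i/√M_i.
Mole fraction of Xe in the effusate = (n_Xe/√M_Xe) / (n_Xe/√M_Xe + n_NH₃/√M_NH₃)
= (0.869/√131.29) / (0.869/√131.29 + 0.592/√17.03) = 0.07584/(0.07584 + 0.1435) = 0.346.

0.346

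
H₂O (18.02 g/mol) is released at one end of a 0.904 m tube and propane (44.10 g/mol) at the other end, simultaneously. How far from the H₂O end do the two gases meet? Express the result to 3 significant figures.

Distances travelled in equal time are proportional to diffusion rates, so d_H₂O/d_C₃H₈ = √(M_C₃H₈/M_H₂O) = √(44.10/18.02) = 1.564.
With d_H₂O + d_C₃H₈ = 0.904 m, d_C₃H₈ = 0.904/(1 + 1.564) = 0.3525 m.
d_H₂O = 0.904 − 0.3525 = 0.551 m.

0.551 m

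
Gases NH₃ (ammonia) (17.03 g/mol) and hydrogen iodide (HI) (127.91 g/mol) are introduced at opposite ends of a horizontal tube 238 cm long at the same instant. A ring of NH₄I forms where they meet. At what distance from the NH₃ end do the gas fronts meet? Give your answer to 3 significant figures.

Distances travelled in equal time are proportional to diffusion rates, so d_NH₃/d_HI = √(M_HI/M_NH₃) = √(127.91/17.03) = 2.741.
With d_NH₃ + d_HI = 238 cm, d_HI = 238/(1 + 2.741) = 63.63 cm.
d_NH₃ = 238 − 63.63 = 174 cm.

174 cm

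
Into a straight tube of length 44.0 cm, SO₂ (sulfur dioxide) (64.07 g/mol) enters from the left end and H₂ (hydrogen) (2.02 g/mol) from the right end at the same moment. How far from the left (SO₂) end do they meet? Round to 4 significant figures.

6.635 cm

In equal time, each gas travels a distance ∝ its rate ∝ 1/√M, so d_SO₂/d_H₂ = √(M_H₂/M_SO₂) = √(2.02/64.07) = 0.1776.
With d_SO₂ + d_H₂ = 44.0 cm, d_H₂ = 44.0/(1 + 0.1776) = 37.37 cm.
d_SO₂ = 44.0 − 37.37 = 6.635 cm.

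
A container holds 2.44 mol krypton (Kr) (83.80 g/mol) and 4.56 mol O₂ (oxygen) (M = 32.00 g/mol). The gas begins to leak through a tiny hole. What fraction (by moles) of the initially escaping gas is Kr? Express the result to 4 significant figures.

0.2485

Effusion rate of each component ∝ n_i/√M_i (partial pressure × 1/√M).
So x_Kr in the escaping gas = (n_Kr/√M_Kr) / Σ(n_i/√M_i)
= (2.44/√83.80) / (2.44/√83.80 + 4.56/√32.00) = 0.2665/(0.2665 + 0.8061) = 0.2485.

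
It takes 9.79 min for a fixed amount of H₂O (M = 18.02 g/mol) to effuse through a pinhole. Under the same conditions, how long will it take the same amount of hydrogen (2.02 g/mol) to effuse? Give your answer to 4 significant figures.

3.278 min

Graham's law gives t_H₂/t_H₂O = √(M_H₂/M_H₂O) = √(2.02/18.02) = √0.1121 = 0.3348.
So the time for H₂ is 9.79 × 0.3348 = 3.278 min.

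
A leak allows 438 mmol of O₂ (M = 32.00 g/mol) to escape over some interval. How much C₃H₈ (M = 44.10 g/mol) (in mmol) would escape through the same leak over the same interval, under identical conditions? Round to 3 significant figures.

373 mmol

From Graham's law, rate_C₃H₈/rate_O₂ = √(M_O₂/M_C₃H₈) = √(32.00/44.10) = √0.7256 = 0.8518.
So the amount for C₃H₈ is 438 × 0.8518 = 373 mmol.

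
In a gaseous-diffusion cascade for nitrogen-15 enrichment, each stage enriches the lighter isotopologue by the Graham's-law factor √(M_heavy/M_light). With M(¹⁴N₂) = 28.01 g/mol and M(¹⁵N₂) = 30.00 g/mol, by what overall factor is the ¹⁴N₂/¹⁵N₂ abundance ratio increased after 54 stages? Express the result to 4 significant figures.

6.380

After 54 stages the ratio has grown by (√(30.00/28.01))^54 = (30.00/28.01)^(54/2).
= 1.07105^27 = 6.380.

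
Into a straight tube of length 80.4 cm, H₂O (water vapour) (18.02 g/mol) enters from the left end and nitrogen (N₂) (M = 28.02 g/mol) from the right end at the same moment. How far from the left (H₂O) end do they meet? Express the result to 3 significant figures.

The fronts meet when d_H₂O + d_N₂ = L with d_H₂O/d_N₂ = √(M_N₂/M_H₂O) (Graham's law). Here √(M_N₂/M_H₂O) = √(28.02/18.02) = 1.247.
With d_H₂O + d_N₂ = 80.4 cm, d_N₂ = 80.4/(1 + 1.247) = 35.78 cm.
d_H₂O = 80.4 − 35.78 = 44.6 cm.

44.6 cm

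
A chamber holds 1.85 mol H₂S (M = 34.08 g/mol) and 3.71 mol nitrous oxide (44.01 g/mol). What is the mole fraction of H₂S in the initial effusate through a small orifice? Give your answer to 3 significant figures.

0.362

Each component's effusion rate ∝ (its partial pressure)·(1/√M) ∝ n_i/√M_i.
x_H₂S(eff) = (n_H₂S/√M_H₂S) / (n_H₂S/√M_H₂S + n_N₂O/√M_N₂O)
= (1.85/√34.08) / (1.85/√34.08 + 3.71/√44.01) = 0.3169/(0.3169 + 0.5592) = 0.362.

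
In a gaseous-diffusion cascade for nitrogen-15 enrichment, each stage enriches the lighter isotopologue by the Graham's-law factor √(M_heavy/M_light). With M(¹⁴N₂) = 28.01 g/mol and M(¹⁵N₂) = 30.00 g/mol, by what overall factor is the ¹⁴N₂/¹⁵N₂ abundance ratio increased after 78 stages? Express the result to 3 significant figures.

14.5

After 78 stages the ratio has grown by (√(30.00/28.01))^78 = (30.00/28.01)^(78/2).
= 1.07105^39 = 14.5.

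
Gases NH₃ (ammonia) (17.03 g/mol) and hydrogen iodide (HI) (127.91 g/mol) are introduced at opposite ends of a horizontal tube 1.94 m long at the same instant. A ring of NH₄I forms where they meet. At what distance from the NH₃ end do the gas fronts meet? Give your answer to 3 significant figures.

Graham's law gives d_NH₃/d_HI = rate_NH₃/rate_HI = √(M_HI/M_NH₃) = √(127.91/17.03) = 2.741.
With d_NH₃ + d_HI = 1.94 m, d_HI = 1.94/(1 + 2.741) = 0.5186 m.
d_NH₃ = 1.94 − 0.5186 = 1.42 m.

1.42 m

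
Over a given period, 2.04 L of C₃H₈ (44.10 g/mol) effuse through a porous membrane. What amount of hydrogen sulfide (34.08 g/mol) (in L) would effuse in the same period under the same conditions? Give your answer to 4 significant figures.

2.321 L

Using Graham's law: rate_H₂S/rate_C₃H₈ = √(M_C₃H₈/M_H₂S) = √(44.10/34.08) = √1.294 = 1.138.
So the volume for H₂S is 2.04 × 1.138 = 2.321 L.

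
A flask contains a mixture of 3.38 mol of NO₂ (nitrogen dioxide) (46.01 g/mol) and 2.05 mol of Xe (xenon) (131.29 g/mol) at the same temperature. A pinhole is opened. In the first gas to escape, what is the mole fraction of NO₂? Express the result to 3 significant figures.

Rate_i ∝ x_i/√M_i (Graham's law weighted by mole fraction), so the effusate composition follows n_i/√M_i.
x_NO₂(eff) = (n_NO₂/√M_NO₂) / (n_NO₂/√M_NO₂ + n_Xe/√M_Xe)
= (3.38/√46.01) / (3.38/√46.01 + 2.05/√131.29) = 0.4983/(0.4983 + 0.1789) = 0.736.

0.736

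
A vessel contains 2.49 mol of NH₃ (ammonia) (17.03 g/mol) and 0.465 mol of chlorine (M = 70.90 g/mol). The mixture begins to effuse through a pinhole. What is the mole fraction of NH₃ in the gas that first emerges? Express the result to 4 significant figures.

0.9161

Effusion rate of each component ∝ n_i/√M_i (partial pressure × 1/√M).
x_NH₃(eff) = (n_NH₃/√M_NH₃) / (n_NH₃/√M_NH₃ + n_Cl₂/√M_Cl₂)
= (2.49/√17.03) / (2.49/√17.03 + 0.465/√70.90) = 0.6034/(0.6034 + 0.05522) = 0.9161.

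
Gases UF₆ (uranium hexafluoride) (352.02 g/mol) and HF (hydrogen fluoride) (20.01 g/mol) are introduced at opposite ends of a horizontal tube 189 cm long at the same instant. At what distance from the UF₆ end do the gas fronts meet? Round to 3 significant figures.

36.4 cm

The fronts meet when d_UF₆ + d_HF = L with d_UF₆/d_HF = √(M_HF/M_UF₆) (Graham's law). Here √(M_HF/M_UF₆) = √(20.01/352.02) = 0.2384.
With d_UF₆ + d_HF = 189 cm, d_HF = 189/(1 + 0.2384) = 152.6 cm.
d_UF₆ = 189 − 152.6 = 36.4 cm.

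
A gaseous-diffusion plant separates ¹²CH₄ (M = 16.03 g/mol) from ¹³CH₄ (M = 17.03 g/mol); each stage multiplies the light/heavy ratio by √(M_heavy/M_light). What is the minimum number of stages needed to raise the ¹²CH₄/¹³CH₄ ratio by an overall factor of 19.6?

99

Per stage α = (17.03/16.03)^(1/2) = 1.06238^0.5, giving ln α = 0.03026.
Need α^N ≥ 19.6 ⇒ N ≥ ln(19.6) / ln α = 2.976 / 0.03026 = 98.34.
Minimum whole number of stages: N = 99.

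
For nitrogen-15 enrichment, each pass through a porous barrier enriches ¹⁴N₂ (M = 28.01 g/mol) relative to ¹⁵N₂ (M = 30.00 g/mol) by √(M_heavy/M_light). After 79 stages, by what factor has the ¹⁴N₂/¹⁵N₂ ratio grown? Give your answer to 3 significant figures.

After 79 stages the ratio has grown by (√(30.00/28.01))^79 = (30.00/28.01)^(79/2).
= 1.07105^(79/2) = 15.0.

15.0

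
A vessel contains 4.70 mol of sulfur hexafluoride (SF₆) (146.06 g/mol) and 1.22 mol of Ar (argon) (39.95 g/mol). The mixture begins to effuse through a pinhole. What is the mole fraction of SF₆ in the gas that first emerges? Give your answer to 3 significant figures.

0.668

Effusion rate of each component ∝ n_i/√M_i (partial pressure × 1/√M).
x_SF₆(eff) = (n_SF₆/√M_SF₆) / (n_SF₆/√M_SF₆ + n_Ar/√M_Ar)
= (4.70/√146.06) / (4.70/√146.06 + 1.22/√39.95) = 0.3889/(0.3889 + 0.1930) = 0.668.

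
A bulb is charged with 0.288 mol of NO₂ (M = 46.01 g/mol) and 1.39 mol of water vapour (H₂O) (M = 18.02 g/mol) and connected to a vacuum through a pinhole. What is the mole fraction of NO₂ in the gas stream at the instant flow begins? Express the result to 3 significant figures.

Rate_i ∝ x_i/√M_i (Graham's law weighted by mole fraction), so the effusate composition follows n_i/√M_i.
Mole fraction of NO₂ in the effusate = (n_NO₂/√M_NO₂) / (n_NO₂/√M_NO₂ + n_H₂O/√M_H₂O)
= (0.288/√46.01) / (0.288/√46.01 + 1.39/√18.02) = 0.04246/(0.04246 + 0.3274) = 0.115.

0.115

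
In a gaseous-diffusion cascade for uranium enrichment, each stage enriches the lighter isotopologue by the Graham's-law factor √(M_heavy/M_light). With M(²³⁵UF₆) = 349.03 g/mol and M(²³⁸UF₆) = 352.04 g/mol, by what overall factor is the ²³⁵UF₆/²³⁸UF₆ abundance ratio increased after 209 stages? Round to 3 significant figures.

2.45

Overall factor = α^209 with α = √(352.04/349.03), i.e. (352.04/349.03)^(209/2).
= 1.00862^(209/2) = 2.45.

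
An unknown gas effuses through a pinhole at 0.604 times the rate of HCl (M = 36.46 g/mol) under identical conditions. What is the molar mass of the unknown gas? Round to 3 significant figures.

99.9 g/mol

Graham's law gives rate_X/rate_HCl = √(M_HCl/M_X).
0.604 = √(36.46/M_X)
M_X = 36.46 / 0.604² = 36.46 / 0.3648 = 99.9 g/mol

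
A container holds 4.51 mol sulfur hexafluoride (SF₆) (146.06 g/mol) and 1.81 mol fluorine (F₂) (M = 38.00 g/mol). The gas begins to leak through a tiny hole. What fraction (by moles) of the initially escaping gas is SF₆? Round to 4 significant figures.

The effusion rate of species i is ∝ p_i/√M_i ∝ n_i/√M_i.
So x_SF₆ in the escaping gas = (n_SF₆/√M_SF₆) / Σ(n_i/√M_i)
= (4.51/√146.06) / (4.51/√146.06 + 1.81/√38.00) = 0.3732/(0.3732 + 0.2936) = 0.5597.

0.5597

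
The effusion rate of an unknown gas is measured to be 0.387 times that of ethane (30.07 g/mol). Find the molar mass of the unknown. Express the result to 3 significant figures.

201 g/mol

By Graham's law, rate_X/rate_C₂H₆ = √(M_C₂H₆/M_X).
0.387 = √(30.07/M_X)
M_X = 30.07 / 0.387² = 30.07 / 0.1498 = 201 g/mol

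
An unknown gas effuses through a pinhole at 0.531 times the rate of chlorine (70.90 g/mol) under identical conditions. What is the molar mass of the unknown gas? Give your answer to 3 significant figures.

Since effusion rate ∝ 1/√M, rate_X/rate_Cl₂ = √(M_Cl₂/M_X).
0.531 = √(70.90/M_X)
M_X = 70.90 / 0.531² = 70.90 / 0.2820 = 251 g/mol

251 g/mol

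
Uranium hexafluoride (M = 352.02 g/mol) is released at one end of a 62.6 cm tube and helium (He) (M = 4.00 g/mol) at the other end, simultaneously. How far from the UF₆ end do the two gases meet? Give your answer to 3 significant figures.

6.03 cm

Distances travelled in equal time are proportional to diffusion rates, so d_UF₆/d_He = √(M_He/M_UF₆) = √(4.00/352.02) = 0.1066.
With d_UF₆ + d_He = 62.6 cm, d_He = 62.6/(1 + 0.1066) = 56.57 cm.
d_UF₆ = 62.6 − 56.57 = 6.03 cm.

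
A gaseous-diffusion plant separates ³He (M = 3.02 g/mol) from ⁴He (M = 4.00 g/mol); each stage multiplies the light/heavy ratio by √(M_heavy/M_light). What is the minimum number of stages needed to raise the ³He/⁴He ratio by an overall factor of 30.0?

25

With α = √(4.00/3.02) per stage, ln α = ½ ln(1.32450) = 0.1405.
Need α^N ≥ 30.0 ⇒ N ≥ ln(30.0) / ln α = 3.401 / 0.1405 = 24.20.
Rounding up, N = 25 stages.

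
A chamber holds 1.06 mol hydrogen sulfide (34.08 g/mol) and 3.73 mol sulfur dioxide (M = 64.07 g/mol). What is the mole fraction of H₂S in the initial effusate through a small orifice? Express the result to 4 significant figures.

0.2804

Rate_i ∝ x_i/√M_i (Graham's law weighted by mole fraction), so the effusate composition follows n_i/√M_i.
Mole fraction of H₂S in the effusate = (n_H₂S/√M_H₂S) / (n_H₂S/√M_H₂S + n_SO₂/√M_SO₂)
= (1.06/√34.08) / (1.06/√34.08 + 3.73/√64.07) = 0.1816/(0.1816 + 0.4660) = 0.2804.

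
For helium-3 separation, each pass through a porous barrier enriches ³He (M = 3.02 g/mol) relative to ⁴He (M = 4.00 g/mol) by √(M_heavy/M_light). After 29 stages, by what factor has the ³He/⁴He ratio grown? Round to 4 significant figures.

58.85

The single-stage factor is √(M_heavy/M_light), so 29 stages give [√(4.00/3.02)]^29 = (4.00/3.02)^(29/2).
= 1.32450^(29/2) = 58.85.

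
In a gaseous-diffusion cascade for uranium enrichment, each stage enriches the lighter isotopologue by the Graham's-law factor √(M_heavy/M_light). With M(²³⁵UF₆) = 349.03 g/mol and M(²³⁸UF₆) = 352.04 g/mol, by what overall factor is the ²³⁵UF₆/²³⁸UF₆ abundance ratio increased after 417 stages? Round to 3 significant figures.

5.99

Overall factor = α^417 with α = √(352.04/349.03), i.e. (352.04/349.03)^(417/2).
= 1.00862^(417/2) = 5.99.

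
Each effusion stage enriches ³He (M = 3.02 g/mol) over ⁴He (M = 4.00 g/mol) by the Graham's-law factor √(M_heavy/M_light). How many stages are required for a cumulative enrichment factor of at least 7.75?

15

Single-stage factor α = √(4.00/3.02), so ln α = ½ ln(1.32450) = 0.1405.
Need α^N ≥ 7.75 ⇒ N ≥ ln(7.75) / ln α = 2.048 / 0.1405 = 14.57.
Rounding up, N = 15 stages.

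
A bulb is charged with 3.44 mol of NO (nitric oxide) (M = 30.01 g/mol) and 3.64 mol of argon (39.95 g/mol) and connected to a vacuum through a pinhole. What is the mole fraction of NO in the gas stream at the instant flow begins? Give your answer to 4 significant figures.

0.5216

The effusion rate of species i is ∝ p_i/√M_i ∝ n_i/√M_i.
So x_NO in the escaping gas = (n_NO/√M_NO) / Σ(n_i/√M_i)
= (3.44/√30.01) / (3.44/√30.01 + 3.64/√39.95) = 0.6280/(0.6280 + 0.5759) = 0.5216.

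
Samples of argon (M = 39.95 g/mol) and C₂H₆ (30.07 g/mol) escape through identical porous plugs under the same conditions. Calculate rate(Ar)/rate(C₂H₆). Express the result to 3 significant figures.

From Graham's law, rate_Ar/rate_C₂H₆ = √(M_C₂H₆/M_Ar) = √(30.07/39.95) = √0.7527 = 0.868.

0.868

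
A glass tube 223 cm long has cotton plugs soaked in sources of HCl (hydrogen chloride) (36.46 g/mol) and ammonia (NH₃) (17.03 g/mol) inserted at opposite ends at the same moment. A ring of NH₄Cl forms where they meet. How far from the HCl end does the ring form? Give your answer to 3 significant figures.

90.5 cm

Graham's law gives d_HCl/d_NH₃ = rate_HCl/rate_NH₃ = √(M_NH₃/M_HCl) = √(17.03/36.46) = 0.6834.
With d_HCl + d_NH₃ = 223 cm, d_NH₃ = 223/(1 + 0.6834) = 132.5 cm.
d_HCl = 223 − 132.5 = 90.5 cm.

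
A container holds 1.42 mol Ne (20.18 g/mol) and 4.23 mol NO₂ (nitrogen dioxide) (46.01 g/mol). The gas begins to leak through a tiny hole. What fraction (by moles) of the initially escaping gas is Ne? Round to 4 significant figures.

Effusion rate of each component ∝ n_i/√M_i (partial pressure × 1/√M).
x_Ne(eff) = (n_Ne/√M_Ne) / (n_Ne/√M_Ne + n_NO₂/√M_NO₂)
= (1.42/√20.18) / (1.42/√20.18 + 4.23/√46.01) = 0.3161/(0.3161 + 0.6236) = 0.3364.

0.3364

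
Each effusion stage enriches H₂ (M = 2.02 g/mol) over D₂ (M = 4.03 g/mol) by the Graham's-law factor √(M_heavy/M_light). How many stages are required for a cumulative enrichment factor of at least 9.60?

7

Per stage α = (4.03/2.02)^(1/2) = 1.99505^0.5, giving ln α = 0.3453.
Need α^N ≥ 9.60 ⇒ N ≥ ln(9.60) / ln α = 2.262 / 0.3453 = 6.55.
Minimum whole number of stages: N = 7.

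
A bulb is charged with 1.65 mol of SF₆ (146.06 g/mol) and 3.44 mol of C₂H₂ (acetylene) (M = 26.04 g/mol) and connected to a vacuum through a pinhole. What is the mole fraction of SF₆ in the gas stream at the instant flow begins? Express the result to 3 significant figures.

0.168

The effusion rate of species i is ∝ p_i/√M_i ∝ n_i/√M_i.
x_SF₆(eff) = (n_SF₆/√M_SF₆) / (n_SF₆/√M_SF₆ + n_C₂H₂/√M_C₂H₂)
= (1.65/√146.06) / (1.65/√146.06 + 3.44/√26.04) = 0.1365/(0.1365 + 0.6741) = 0.168.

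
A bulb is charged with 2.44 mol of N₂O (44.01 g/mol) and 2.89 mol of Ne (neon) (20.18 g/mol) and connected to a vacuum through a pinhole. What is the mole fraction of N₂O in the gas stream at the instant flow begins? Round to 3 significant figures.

0.364

Effusion rate of each component ∝ n_i/√M_i (partial pressure × 1/√M).
Mole fraction of N₂O in the effusate = (n_N₂O/√M_N₂O) / (n_N₂O/√M_N₂O + n_Ne/√M_Ne)
= (2.44/√44.01) / (2.44/√44.01 + 2.89/√20.18) = 0.3678/(0.3678 + 0.6433) = 0.364.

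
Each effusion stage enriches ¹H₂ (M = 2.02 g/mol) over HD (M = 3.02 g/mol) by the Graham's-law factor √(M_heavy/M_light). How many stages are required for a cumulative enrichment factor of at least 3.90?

Per stage α = (3.02/2.02)^(1/2) = 1.49505^0.5, giving ln α = 0.2011.
Need α^N ≥ 3.90 ⇒ N ≥ ln(3.90) / ln α = 1.361 / 0.2011 = 6.77.
Rounding up, N = 7 stages.

7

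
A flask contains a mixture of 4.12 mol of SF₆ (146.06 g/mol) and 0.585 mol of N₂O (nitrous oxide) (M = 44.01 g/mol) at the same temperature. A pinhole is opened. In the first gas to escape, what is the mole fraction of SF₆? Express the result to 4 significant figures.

0.7945

Each component's effusion rate ∝ (its partial pressure)·(1/√M) ∝ n_i/√M_i.
Mole fraction of SF₆ in the effusate = (n_SF₆/√M_SF₆) / (n_SF₆/√M_SF₆ + n_N₂O/√M_N₂O)
= (4.12/√146.06) / (4.12/√146.06 + 0.585/√44.01) = 0.3409/(0.3409 + 0.08818) = 0.7945.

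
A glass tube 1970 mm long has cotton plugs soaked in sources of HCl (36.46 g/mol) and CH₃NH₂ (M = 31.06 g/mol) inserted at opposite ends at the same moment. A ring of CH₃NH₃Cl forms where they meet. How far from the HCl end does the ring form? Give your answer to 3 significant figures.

Graham's law gives d_HCl/d_CH₃NH₂ = rate_HCl/rate_CH₃NH₂ = √(M_CH₃NH₂/M_HCl) = √(31.06/36.46) = 0.9230.
With d_HCl + d_CH₃NH₂ = 1970 mm, d_CH₃NH₂ = 1970/(1 + 0.9230) = 1024 mm.
d_HCl = 1970 − 1024 = 946 mm.

946 mm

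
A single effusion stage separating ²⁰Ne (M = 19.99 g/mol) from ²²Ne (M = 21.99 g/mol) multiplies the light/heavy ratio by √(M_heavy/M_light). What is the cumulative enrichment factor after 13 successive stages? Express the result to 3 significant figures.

Overall factor = α^13 with α = √(21.99/19.99), i.e. (21.99/19.99)^(13/2).
= 1.10005^(13/2) = 1.86.

1.86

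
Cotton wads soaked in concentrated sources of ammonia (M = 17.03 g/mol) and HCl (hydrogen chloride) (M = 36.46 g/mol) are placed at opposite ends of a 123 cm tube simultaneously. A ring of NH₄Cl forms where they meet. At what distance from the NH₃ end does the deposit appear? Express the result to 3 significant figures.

73.1 cm

In equal time, each gas travels a distance ∝ its rate ∝ 1/√M, so d_NH₃/d_HCl = √(M_HCl/M_NH₃) = √(36.46/17.03) = 1.463.
With d_NH₃ + d_HCl = 123 cm, d_HCl = 123/(1 + 1.463) = 49.94 cm.
d_NH₃ = 123 − 49.94 = 73.1 cm.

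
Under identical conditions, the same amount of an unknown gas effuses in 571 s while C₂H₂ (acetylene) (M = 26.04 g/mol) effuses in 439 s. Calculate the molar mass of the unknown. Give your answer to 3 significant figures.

44.1 g/mol

From Graham's law, t_X/t_C₂H₂ = √(M_X/M_C₂H₂).
571/439 = 1.301 = √(M_X/26.04)
M_X = 26.04 × 1.301² = 26.04 × 1.692 = 44.1 g/mol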